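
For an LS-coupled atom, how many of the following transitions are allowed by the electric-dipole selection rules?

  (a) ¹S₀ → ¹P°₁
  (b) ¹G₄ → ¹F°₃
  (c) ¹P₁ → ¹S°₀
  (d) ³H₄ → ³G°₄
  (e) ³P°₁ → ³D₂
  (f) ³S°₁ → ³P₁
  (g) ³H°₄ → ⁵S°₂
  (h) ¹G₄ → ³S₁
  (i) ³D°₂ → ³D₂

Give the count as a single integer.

(a) allowed
(b) allowed
(c) allowed
(d) allowed
(e) allowed
(f) allowed
(g) forbidden (parity, ΔS, ΔL, ΔJ fail)
(h) forbidden (parity, ΔS, ΔL, ΔJ fail)
(i) allowed
Total allowed: 7 of 9.

7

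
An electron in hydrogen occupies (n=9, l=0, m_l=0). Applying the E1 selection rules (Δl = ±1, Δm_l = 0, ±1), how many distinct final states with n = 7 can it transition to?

E1 requires Δl = ±1, so l_f ∈ {-1, 1}; with 0 ≤ l_f ≤ n_f−1 = 6, the allowed l_f values are {1}.
For l_f = 1: m_f ∈ {m_i−1, m_i, m_i+1} ∩ [−1, 1] = {-1, 0, 1} → 3 states.
Total: 3.

3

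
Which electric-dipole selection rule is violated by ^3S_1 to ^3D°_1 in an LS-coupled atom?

Initial level: S=1, L=0, J=1, parity even. Final level: S=1, L=2, J=1, parity odd.
Parity must change: even → odd — satisfied.
ΔS = 0: S: 1 → 1 — satisfied.
ΔL = 0, ±1 (not L=0↔0): L: 0 → 2, ΔL = +2 — violated.
ΔJ = 0, ±1 (not J=0↔0): J: 1 → 1, ΔJ = +0 — satisfied.

the ΔL = 0, ±1 rule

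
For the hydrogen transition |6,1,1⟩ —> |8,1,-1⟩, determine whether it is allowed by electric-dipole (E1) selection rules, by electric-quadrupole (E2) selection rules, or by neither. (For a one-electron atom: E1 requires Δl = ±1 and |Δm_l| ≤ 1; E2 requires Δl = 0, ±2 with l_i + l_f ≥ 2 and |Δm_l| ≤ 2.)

E2

Δl = 1 − 1 = +0; l_i + l_f = 2.
Δm_l = -2.
E1 (Δl = ±1, |Δm_l| ≤ 1): not satisfied.
E2 (Δl = 0,±2, l_i+l_f ≥ 2, |Δm_l| ≤ 2): satisfied.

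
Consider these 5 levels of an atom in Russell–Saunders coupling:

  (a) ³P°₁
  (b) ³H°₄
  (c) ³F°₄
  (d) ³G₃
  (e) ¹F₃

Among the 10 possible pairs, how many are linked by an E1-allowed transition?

2

(a)–(b): forbidden (parity, ΔL, ΔJ).
(a)–(c): forbidden (parity, ΔL, ΔJ).
(a)–(d): forbidden (ΔL, ΔJ).
(a)–(e): forbidden (ΔS, ΔL, ΔJ).
(b)–(c): forbidden (parity, ΔL).
(b)–(d): allowed.
(b)–(e): forbidden (ΔS, ΔL).
(c)–(d): allowed.
(c)–(e): forbidden (ΔS).
(d)–(e): forbidden (parity, ΔS).
Allowed pairs: 2 of 10.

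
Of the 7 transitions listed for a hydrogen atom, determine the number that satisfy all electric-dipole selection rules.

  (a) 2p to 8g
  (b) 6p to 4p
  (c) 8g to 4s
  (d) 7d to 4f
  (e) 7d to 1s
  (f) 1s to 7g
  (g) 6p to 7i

1

(a) forbidden — Δl = +3 (E1 requires Δl = ±1)
(b) forbidden — Δl = +0 (E1 requires Δl = ±1)
(c) forbidden — Δl = -4 (E1 requires Δl = ±1)
(d) allowed
(e) forbidden — Δl = -2 (E1 requires Δl = ±1)
(f) forbidden — Δl = +4 (E1 requires Δl = ±1)
(g) forbidden — Δl = +5 (E1 requires Δl = ±1)
Total allowed: 1 of 7.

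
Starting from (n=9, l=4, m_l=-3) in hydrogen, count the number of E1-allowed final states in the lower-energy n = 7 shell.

5

E1 requires Δl = ±1, so l_f ∈ {3, 5}; with 0 ≤ l_f ≤ n_f−1 = 6, the allowed l_f values are {3, 5}.
For l_f = 3: m_f ∈ {m_i−1, m_i, m_i+1} ∩ [−3, 3] = {-3, -2} → 2 states.
For l_f = 5: m_f ∈ {m_i−1, m_i, m_i+1} ∩ [−5, 5] = {-4, -3, -2} → 3 states.
Total: 5.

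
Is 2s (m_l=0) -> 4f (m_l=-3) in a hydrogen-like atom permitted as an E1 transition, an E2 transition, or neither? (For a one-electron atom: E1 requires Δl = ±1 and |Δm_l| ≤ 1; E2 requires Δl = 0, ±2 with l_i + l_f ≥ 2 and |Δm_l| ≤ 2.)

neither

Δl = 3 − 0 = +3; l_i + l_f = 3.
Δm_l = -3.
E1 (Δl = ±1, |Δm_l| ≤ 1): not satisfied.
E2 (Δl = 0,±2, l_i+l_f ≥ 2, |Δm_l| ≤ 2): not satisfied.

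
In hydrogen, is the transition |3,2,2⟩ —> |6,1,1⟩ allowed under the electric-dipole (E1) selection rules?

allowed

l: 2 → 1 (Δl = -1). Δl = ±1 ok.
m_l: 2 → 1 (Δm_l = -1). |Δm_l| ≤ 1 ok.
All E1 selection rules are satisfied.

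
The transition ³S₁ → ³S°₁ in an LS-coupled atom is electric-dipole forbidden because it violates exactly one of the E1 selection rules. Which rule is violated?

the L=0 ↔ L=0 exclusion

Reading off the term symbols: S 1→1, L 0→0, J 1→1, parity even→odd.
Parity must change: even → odd — passes.
ΔS = 0: S: 1 → 1 — passes.
ΔL = 0, ±1 (not L=0↔0): L: 0 → 0, ΔL = +0 — fails.
ΔJ = 0, ±1 (not J=0↔0): J: 1 → 1, ΔJ = +0 — passes.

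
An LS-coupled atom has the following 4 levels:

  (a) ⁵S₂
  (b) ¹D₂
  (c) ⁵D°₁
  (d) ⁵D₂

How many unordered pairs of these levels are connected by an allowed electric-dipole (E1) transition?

(a)–(b): forbidden (parity, ΔS, ΔL).
(a)–(c): forbidden (ΔL).
(a)–(d): forbidden (parity, ΔL).
(b)–(c): forbidden (ΔS).
(b)–(d): forbidden (parity, ΔS).
(c)–(d): allowed.
Allowed pairs: 1 of 6.

1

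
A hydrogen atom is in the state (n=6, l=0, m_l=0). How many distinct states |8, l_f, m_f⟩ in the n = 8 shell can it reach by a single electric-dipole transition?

3

E1 requires Δl = ±1, so l_f ∈ {-1, 1}; with 0 ≤ l_f ≤ n_f−1 = 7, the allowed l_f values are {1}.
For l_f = 1: m_f ∈ {m_i−1, m_i, m_i+1} ∩ [−1, 1] = {-1, 0, 1} → 3 states.
Total: 3.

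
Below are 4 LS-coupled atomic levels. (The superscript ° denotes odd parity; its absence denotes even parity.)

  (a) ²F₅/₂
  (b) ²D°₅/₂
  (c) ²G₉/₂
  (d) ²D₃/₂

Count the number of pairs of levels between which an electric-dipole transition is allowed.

2

(a)–(b): allowed.
(a)–(c): forbidden (parity, ΔJ).
(a)–(d): forbidden (parity).
(b)–(c): forbidden (ΔL, ΔJ).
(b)–(d): allowed.
(c)–(d): forbidden (parity, ΔL, ΔJ).
Allowed pairs: 2 of 6.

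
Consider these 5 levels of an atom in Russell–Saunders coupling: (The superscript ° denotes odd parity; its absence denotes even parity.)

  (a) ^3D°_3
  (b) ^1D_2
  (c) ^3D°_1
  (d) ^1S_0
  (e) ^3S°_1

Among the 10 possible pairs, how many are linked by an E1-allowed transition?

0

(a)–(b): forbidden (ΔS).
(a)–(c): forbidden (parity, ΔJ).
(a)–(d): forbidden (ΔS, ΔL, ΔJ).
(a)–(e): forbidden (parity, ΔL, ΔJ).
(b)–(c): forbidden (ΔS).
(b)–(d): forbidden (parity, ΔL, ΔJ).
(b)–(e): forbidden (ΔS, ΔL).
(c)–(d): forbidden (ΔS, ΔL).
(c)–(e): forbidden (parity, ΔL).
(d)–(e): forbidden (ΔS, ΔL).
Allowed pairs: 0 of 10.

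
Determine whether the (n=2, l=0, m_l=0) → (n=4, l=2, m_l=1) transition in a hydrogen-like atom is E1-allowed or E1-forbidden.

forbidden

l: 0 → 2 (Δl = +2). Δl = ±1 fails.
m_l: 0 → 1 (Δm_l = +1). |Δm_l| ≤ 1 ok.
The transition is electric-dipole forbidden.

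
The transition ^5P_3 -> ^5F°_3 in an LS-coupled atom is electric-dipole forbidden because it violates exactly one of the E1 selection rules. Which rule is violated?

Reading off the term symbols: S 2→2, L 1→3, J 3→3, parity even→odd.
Parity must change: even → odd — ok.
ΔS = 0: S: 2 → 2 — ok.
ΔL = 0, ±1 (not L=0↔0): L: 1 → 3, ΔL = +2 — fails.
ΔJ = 0, ±1 (not J=0↔0): J: 3 → 3, ΔJ = +0 — ok.

the ΔL = 0, ±1 rule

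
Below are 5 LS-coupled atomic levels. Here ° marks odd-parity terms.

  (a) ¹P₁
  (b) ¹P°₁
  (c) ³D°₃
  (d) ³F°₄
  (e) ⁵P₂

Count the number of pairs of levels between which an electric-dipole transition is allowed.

(a)–(b): allowed.
(a)–(c): forbidden (ΔS, ΔJ).
(a)–(d): forbidden (ΔS, ΔL, ΔJ).
(a)–(e): forbidden (parity, ΔS).
(b)–(c): forbidden (parity, ΔS, ΔJ).
(b)–(d): forbidden (parity, ΔS, ΔL, ΔJ).
(b)–(e): forbidden (ΔS).
(c)–(d): forbidden (parity).
(c)–(e): forbidden (ΔS).
(d)–(e): forbidden (ΔS, ΔL, ΔJ).
Allowed pairs: 1 of 10.

1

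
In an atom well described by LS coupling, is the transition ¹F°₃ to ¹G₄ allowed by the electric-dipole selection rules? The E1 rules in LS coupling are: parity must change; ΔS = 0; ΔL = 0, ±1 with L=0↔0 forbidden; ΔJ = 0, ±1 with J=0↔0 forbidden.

Initial level: S=0, L=3, J=3, parity odd. Final level: S=0, L=4, J=4, parity even.
Parity must change: odd → even — passes.
ΔS = 0: S: 0 → 0 — passes.
ΔL = 0, ±1 (not L=0↔0): L: 3 → 4, ΔL = +1 — passes.
ΔJ = 0, ±1 (not J=0↔0): J: 3 → 4, ΔJ = +1 — passes.
All four E1 rules are satisfied.

allowed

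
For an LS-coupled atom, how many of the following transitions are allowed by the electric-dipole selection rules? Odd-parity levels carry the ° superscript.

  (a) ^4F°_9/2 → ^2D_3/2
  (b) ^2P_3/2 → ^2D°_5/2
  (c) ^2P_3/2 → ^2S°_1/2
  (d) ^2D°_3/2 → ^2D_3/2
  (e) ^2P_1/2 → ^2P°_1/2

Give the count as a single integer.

(a) forbidden (ΔS, ΔJ fail)
(b) allowed
(c) allowed
(d) allowed
(e) allowed
Total allowed: 4 of 5.

4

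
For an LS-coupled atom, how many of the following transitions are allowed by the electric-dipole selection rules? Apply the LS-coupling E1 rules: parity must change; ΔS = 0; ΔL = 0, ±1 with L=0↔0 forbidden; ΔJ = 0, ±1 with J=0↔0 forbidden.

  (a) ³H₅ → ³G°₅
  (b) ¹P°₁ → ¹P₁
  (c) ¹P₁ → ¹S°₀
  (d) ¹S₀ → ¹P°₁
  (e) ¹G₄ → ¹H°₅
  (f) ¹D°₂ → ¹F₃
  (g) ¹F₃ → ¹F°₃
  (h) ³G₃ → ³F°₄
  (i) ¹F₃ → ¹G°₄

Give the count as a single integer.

(a) allowed
(b) allowed
(c) allowed
(d) allowed
(e) allowed
(f) allowed
(g) allowed
(h) allowed
(i) allowed
Total allowed: 9 of 9.

9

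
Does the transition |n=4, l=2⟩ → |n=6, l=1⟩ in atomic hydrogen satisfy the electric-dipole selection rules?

Δl = 1 − 2 = -1; the E1 rule Δl = ±1 is satisfied.
All E1 selection rules are satisfied.

allowed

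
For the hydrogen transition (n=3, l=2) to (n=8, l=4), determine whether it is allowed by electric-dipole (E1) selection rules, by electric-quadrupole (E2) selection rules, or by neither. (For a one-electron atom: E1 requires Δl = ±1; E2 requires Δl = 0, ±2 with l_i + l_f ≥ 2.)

E2

Δl = 4 − 2 = +2; l_i + l_f = 6.
E1 (Δl = ±1): not satisfied.
E2 (Δl = 0,±2, l_i+l_f ≥ 2): satisfied.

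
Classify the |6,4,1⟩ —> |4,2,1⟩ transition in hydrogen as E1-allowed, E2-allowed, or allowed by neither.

E2

Δl = 2 − 4 = -2; l_i + l_f = 6.
Δm_l = +0.
E1 (Δl = ±1, |Δm_l| ≤ 1): not satisfied.
E2 (Δl = 0,±2, l_i+l_f ≥ 2, |Δm_l| ≤ 2): satisfied.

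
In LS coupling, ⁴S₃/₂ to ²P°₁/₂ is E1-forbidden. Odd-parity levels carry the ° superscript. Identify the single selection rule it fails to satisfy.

the ΔS = 0 rule

Parity must change: even → odd — passes.
ΔS = 0: S: 3/2 → 1/2 — fails.
ΔL = 0, ±1 (not L=0↔0): L: 0 → 1, ΔL = +1 — passes.
ΔJ = 0, ±1 (not J=0↔0): J: 3/2 → 1/2, ΔJ = -1 — passes.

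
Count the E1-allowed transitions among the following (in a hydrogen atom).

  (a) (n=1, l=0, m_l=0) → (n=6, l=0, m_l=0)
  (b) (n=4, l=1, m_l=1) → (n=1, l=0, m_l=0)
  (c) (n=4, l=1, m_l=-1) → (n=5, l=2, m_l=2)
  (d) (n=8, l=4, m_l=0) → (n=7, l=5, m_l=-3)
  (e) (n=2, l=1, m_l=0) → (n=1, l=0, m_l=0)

(a) forbidden — Δl = +0 (E1 requires Δl = ±1)
(b) allowed
(c) forbidden — Δm_l = +3 (E1 requires Δm_l = 0, ±1)
(d) forbidden — Δm_l = -3 (E1 requires Δm_l = 0, ±1)
(e) allowed
Total allowed: 2 of 5.

2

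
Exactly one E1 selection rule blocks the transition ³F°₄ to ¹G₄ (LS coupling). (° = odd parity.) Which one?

the ΔS = 0 rule

ΔS = 0: S: 1 → 0 — ✗.
ΔL = 0, ±1 (not L=0↔0): L: 3 → 4, ΔL = +1 — ✓.
Parity must change: odd → even — ✓.
ΔJ = 0, ±1 (not J=0↔0): J: 4 → 4, ΔJ = +0 — ✓.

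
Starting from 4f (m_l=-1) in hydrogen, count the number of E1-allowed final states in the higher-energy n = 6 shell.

6

E1 requires Δl = ±1, so l_f ∈ {2, 4}; with 0 ≤ l_f ≤ n_f−1 = 5, the allowed l_f values are {2, 4}.
For l_f = 2: m_f ∈ {m_i−1, m_i, m_i+1} ∩ [−2, 2] = {-2, -1, 0} → 3 states.
For l_f = 4: m_f ∈ {m_i−1, m_i, m_i+1} ∩ [−4, 4] = {-2, -1, 0} → 3 states.
Total: 6.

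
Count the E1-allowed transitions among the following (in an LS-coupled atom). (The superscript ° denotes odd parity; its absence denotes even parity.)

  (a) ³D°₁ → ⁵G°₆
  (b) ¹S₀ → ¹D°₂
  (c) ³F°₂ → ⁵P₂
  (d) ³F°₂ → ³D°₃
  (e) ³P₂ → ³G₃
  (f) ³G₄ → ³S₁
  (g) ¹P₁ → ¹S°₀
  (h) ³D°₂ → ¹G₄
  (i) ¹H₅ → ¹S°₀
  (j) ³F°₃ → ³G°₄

1

(a) forbidden (parity, ΔS, ΔL, ΔJ fail)
(b) forbidden (ΔL, ΔJ fail)
(c) forbidden (ΔS, ΔL fail)
(d) forbidden (parity fails)
(e) forbidden (parity, ΔL fail)
(f) forbidden (parity, ΔL, ΔJ fail)
(g) allowed
(h) forbidden (ΔS, ΔL, ΔJ fail)
(i) forbidden (ΔL, ΔJ fail)
(j) forbidden (parity fails)
Total allowed: 1 of 10.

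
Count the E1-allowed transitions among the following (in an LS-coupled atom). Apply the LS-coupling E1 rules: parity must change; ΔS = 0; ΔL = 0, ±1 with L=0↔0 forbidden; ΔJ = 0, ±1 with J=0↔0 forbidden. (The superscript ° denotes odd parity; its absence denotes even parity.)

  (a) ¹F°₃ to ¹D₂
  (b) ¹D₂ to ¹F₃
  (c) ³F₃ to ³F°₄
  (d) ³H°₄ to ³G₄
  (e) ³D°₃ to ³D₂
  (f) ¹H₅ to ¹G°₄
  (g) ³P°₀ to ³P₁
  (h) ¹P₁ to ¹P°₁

(a) allowed
(b) forbidden (parity fails)
(c) allowed
(d) allowed
(e) allowed
(f) allowed
(g) allowed
(h) allowed
Total allowed: 7 of 8.

7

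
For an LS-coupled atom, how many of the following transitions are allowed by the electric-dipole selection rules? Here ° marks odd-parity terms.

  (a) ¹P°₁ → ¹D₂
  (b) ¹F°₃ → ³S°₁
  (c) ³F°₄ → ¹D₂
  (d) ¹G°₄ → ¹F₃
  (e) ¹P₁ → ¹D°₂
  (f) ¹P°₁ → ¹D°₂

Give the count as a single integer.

3

(a) allowed
(b) forbidden (parity, ΔS, ΔL, ΔJ fail)
(c) forbidden (ΔS, ΔJ fail)
(d) allowed
(e) allowed
(f) forbidden (parity fails)
Total allowed: 3 of 6.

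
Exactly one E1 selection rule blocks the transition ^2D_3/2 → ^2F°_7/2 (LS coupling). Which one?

the ΔJ = 0, ±1 rule

Parity must change: even → odd — ok.
ΔS = 0: S: 1/2 → 1/2 — ok.
ΔL = 0, ±1 (not L=0↔0): L: 2 → 3, ΔL = +1 — ok.
ΔJ = 0, ±1 (not J=0↔0): J: 3/2 → 7/2, ΔJ = +2 — fails.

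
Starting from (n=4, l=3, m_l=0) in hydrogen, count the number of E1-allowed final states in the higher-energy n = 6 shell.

6

E1 requires Δl = ±1, so l_f ∈ {2, 4}; with 0 ≤ l_f ≤ n_f−1 = 5, the allowed l_f values are {2, 4}.
For l_f = 2: m_f ∈ {m_i−1, m_i, m_i+1} ∩ [−2, 2] = {-1, 0, 1} → 3 states.
For l_f = 4: m_f ∈ {m_i−1, m_i, m_i+1} ∩ [−4, 4] = {-1, 0, 1} → 3 states.
Total: 6.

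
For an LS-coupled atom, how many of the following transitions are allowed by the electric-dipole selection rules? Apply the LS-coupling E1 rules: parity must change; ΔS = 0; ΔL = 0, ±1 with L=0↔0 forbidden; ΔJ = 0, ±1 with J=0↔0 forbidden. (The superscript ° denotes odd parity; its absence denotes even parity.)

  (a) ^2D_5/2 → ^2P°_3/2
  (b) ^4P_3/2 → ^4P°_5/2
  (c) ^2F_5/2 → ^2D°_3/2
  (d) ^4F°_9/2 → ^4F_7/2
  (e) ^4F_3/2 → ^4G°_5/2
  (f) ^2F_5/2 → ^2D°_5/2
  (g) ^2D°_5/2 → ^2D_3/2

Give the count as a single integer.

(a) allowed
(b) allowed
(c) allowed
(d) allowed
(e) allowed
(f) allowed
(g) allowed
Total allowed: 7 of 7.

7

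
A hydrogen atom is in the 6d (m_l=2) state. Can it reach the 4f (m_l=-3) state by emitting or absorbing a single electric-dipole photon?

Δl = 3 − 2 = +1; the E1 rule Δl = ±1 is satisfied.
Δm_l = -3 − (2) = -5. E1 requires Δm_l = 0, ±1: violated.
The transition is electric-dipole forbidden.

forbidden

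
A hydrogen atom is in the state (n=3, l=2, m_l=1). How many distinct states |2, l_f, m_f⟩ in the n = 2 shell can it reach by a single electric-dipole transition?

E1 requires Δl = ±1, so l_f ∈ {1, 3}; with 0 ≤ l_f ≤ n_f−1 = 1, the allowed l_f values are {1}.
For l_f = 1: m_f ∈ {m_i−1, m_i, m_i+1} ∩ [−1, 1] = {0, 1} → 2 states.
Total: 2.

2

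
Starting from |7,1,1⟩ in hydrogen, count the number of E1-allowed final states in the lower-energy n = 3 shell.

E1 requires Δl = ±1, so l_f ∈ {0, 2}; with 0 ≤ l_f ≤ n_f−1 = 2, the allowed l_f values are {0, 2}.
For l_f = 0: m_f ∈ {m_i−1, m_i, m_i+1} ∩ [−0, 0] = {0} → 1 state.
For l_f = 2: m_f ∈ {m_i−1, m_i, m_i+1} ∩ [−2, 2] = {0, 1, 2} → 3 states.
Total: 4.

4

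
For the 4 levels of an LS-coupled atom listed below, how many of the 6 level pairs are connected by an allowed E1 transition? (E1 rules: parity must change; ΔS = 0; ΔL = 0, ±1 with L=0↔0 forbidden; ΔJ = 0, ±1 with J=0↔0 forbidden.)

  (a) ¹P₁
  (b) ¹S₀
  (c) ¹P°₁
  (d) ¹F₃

2

(a)–(b): forbidden (parity).
(a)–(c): allowed.
(a)–(d): forbidden (parity, ΔL, ΔJ).
(b)–(c): allowed.
(b)–(d): forbidden (parity, ΔL, ΔJ).
(c)–(d): forbidden (ΔL, ΔJ).
Allowed pairs: 2 of 6.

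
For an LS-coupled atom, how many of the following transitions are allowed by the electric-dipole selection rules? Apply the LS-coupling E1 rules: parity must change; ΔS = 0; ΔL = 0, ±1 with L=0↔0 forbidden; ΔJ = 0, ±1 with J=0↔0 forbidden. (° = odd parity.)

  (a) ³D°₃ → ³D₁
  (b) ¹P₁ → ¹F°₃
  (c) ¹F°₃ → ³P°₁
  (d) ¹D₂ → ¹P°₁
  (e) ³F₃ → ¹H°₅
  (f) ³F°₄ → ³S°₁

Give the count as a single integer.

(a) forbidden (ΔJ fails)
(b) forbidden (ΔL, ΔJ fail)
(c) forbidden (parity, ΔS, ΔL, ΔJ fail)
(d) allowed
(e) forbidden (ΔS, ΔL, ΔJ fail)
(f) forbidden (parity, ΔL, ΔJ fail)
Total allowed: 1 of 6.

1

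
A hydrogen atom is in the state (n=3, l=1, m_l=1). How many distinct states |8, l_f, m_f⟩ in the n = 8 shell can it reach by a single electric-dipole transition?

4

E1 requires Δl = ±1, so l_f ∈ {0, 2}; with 0 ≤ l_f ≤ n_f−1 = 7, the allowed l_f values are {0, 2}.
For l_f = 0: m_f ∈ {m_i−1, m_i, m_i+1} ∩ [−0, 0] = {0} → 1 state.
For l_f = 2: m_f ∈ {m_i−1, m_i, m_i+1} ∩ [−2, 2] = {0, 1, 2} → 3 states.
Total: 4.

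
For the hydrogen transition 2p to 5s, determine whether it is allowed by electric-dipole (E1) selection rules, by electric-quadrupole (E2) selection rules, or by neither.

Δl = 0 − 1 = -1; l_i + l_f = 1.
E1 (Δl = ±1): satisfied.
E2 (Δl = 0,±2, l_i+l_f ≥ 2): not satisfied.

E1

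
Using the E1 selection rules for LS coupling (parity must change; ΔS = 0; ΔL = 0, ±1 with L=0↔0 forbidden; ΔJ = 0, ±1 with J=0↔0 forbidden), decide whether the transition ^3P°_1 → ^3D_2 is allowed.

allowed

Parity must change: odd → even — satisfied.
ΔS = 0: S: 1 → 1 — satisfied.
ΔL = 0, ±1 (not L=0↔0): L: 1 → 2, ΔL = +1 — satisfied.
ΔJ = 0, ±1 (not J=0↔0): J: 1 → 2, ΔJ = +1 — satisfied.
All four E1 rules are satisfied.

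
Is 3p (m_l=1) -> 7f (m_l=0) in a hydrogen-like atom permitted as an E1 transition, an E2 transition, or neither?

E2

Δl = 3 − 1 = +2; l_i + l_f = 4.
Δm_l = -1.
E1 (Δl = ±1, |Δm_l| ≤ 1): not satisfied.
E2 (Δl = 0,±2, l_i+l_f ≥ 2, |Δm_l| ≤ 2): satisfied.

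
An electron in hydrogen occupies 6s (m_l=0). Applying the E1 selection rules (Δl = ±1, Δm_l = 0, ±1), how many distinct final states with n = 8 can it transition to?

3

E1 requires Δl = ±1, so l_f ∈ {-1, 1}; with 0 ≤ l_f ≤ n_f−1 = 7, the allowed l_f values are {1}.
For l_f = 1: m_f ∈ {m_i−1, m_i, m_i+1} ∩ [−1, 1] = {-1, 0, 1} → 3 states.
Total: 3.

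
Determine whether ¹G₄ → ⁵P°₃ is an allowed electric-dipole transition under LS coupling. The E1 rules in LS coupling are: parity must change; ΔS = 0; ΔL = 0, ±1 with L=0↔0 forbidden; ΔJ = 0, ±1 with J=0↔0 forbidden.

forbidden

Initial level: S=0, L=4, J=4, parity even. Final level: S=2, L=1, J=3, parity odd.
Parity must change: even → odd — ok.
ΔS = 0: S: 0 → 2 — fails.
ΔL = 0, ±1 (not L=0↔0): L: 4 → 1, ΔL = -3 — fails.
ΔJ = 0, ±1 (not J=0↔0): J: 4 → 3, ΔJ = -1 — ok.
Rule(s) violated: ΔS, ΔL.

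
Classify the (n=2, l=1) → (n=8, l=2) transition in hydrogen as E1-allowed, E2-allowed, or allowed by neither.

E1

Δl = 2 − 1 = +1; l_i + l_f = 3.
E1 (Δl = ±1): satisfied.
E2 (Δl = 0,±2, l_i+l_f ≥ 2): not satisfied.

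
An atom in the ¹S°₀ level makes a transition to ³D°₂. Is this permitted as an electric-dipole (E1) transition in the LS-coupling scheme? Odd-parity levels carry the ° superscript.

forbidden

Reading off the term symbols: S 0→1, L 0→2, J 0→2, parity odd→odd.
ΔJ = 0, ±1 (not J=0↔0): J: 0 → 2, ΔJ = +2 — ✗.
Parity must change: odd → odd — ✗.
ΔS = 0: S: 0 → 1 — ✗.
ΔL = 0, ±1 (not L=0↔0): L: 0 → 2, ΔL = +2 — ✗.
Rule(s) violated: parity, ΔS, ΔL, ΔJ.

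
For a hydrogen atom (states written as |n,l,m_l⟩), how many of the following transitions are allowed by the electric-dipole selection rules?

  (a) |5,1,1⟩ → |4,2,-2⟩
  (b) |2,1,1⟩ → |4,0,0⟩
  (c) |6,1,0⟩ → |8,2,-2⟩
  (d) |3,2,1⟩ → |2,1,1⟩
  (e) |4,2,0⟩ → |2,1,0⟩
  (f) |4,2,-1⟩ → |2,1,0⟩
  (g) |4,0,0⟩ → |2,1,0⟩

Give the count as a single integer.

5

(a) forbidden — Δm_l = -3 (E1 requires Δm_l = 0, ±1)
(b) allowed
(c) forbidden — Δm_l = -2 (E1 requires Δm_l = 0, ±1)
(d) allowed
(e) allowed
(f) allowed
(g) allowed
Total allowed: 5 of 7.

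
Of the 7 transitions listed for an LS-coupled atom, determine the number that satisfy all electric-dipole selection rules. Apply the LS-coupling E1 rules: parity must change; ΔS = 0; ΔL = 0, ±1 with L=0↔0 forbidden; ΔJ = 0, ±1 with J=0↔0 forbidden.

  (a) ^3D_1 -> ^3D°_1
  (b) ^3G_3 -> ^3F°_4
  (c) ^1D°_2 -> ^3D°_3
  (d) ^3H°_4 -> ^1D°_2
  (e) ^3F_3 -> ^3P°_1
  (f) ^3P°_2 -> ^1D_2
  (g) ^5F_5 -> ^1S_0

(a) allowed
(b) allowed
(c) forbidden (parity, ΔS fail)
(d) forbidden (parity, ΔS, ΔL, ΔJ fail)
(e) forbidden (ΔL, ΔJ fail)
(f) forbidden (ΔS fails)
(g) forbidden (parity, ΔS, ΔL, ΔJ fail)
Total allowed: 2 of 7.

2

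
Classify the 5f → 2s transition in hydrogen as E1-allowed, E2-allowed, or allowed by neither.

neither

Δl = 0 − 3 = -3; l_i + l_f = 3.
E1 (Δl = ±1): not satisfied.
E2 (Δl = 0,±2, l_i+l_f ≥ 2): not satisfied.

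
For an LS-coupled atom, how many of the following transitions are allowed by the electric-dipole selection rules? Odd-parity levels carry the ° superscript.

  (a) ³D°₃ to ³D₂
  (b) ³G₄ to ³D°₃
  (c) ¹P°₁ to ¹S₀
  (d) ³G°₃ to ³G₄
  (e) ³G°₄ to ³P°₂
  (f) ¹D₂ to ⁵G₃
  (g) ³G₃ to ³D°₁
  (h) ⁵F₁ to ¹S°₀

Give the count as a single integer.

(a) allowed
(b) forbidden (ΔL fails)
(c) allowed
(d) allowed
(e) forbidden (parity, ΔL, ΔJ fail)
(f) forbidden (parity, ΔS, ΔL fail)
(g) forbidden (ΔL, ΔJ fail)
(h) forbidden (ΔS, ΔL fail)
Total allowed: 3 of 8.

3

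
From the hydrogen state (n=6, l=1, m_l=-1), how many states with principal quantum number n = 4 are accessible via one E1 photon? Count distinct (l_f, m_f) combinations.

E1 requires Δl = ±1, so l_f ∈ {0, 2}; with 0 ≤ l_f ≤ n_f−1 = 3, the allowed l_f values are {0, 2}.
For l_f = 0: m_f ∈ {m_i−1, m_i, m_i+1} ∩ [−0, 0] = {0} → 1 state.
For l_f = 2: m_f ∈ {m_i−1, m_i, m_i+1} ∩ [−2, 2] = {-2, -1, 0} → 3 states.
Total: 4.

4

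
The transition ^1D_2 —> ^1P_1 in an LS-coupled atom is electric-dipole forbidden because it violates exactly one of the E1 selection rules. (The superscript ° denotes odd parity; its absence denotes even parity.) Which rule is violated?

parity

Parity must change: even → even — fails.
ΔS = 0: S: 0 → 0 — passes.
ΔL = 0, ±1 (not L=0↔0): L: 2 → 1, ΔL = -1 — passes.
ΔJ = 0, ±1 (not J=0↔0): J: 2 → 1, ΔJ = -1 — passes.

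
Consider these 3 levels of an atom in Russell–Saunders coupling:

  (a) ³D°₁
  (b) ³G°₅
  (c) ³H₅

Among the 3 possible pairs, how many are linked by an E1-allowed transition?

1

(a)–(b): forbidden (parity, ΔL, ΔJ).
(a)–(c): forbidden (ΔL, ΔJ).
(b)–(c): allowed.
Allowed pairs: 1 of 3.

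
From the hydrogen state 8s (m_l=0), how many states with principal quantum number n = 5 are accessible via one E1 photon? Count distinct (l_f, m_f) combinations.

3

E1 requires Δl = ±1, so l_f ∈ {-1, 1}; with 0 ≤ l_f ≤ n_f−1 = 4, the allowed l_f values are {1}.
For l_f = 1: m_f ∈ {m_i−1, m_i, m_i+1} ∩ [−1, 1] = {-1, 0, 1} → 3 states.
Total: 3.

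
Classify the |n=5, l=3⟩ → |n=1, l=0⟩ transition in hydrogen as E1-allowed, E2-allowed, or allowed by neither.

Δl = 0 − 3 = -3; l_i + l_f = 3.
E1 (Δl = ±1): not satisfied.
E2 (Δl = 0,±2, l_i+l_f ≥ 2): not satisfied.

neither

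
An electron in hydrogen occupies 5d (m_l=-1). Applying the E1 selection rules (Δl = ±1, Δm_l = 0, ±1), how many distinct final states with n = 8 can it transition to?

5

E1 requires Δl = ±1, so l_f ∈ {1, 3}; with 0 ≤ l_f ≤ n_f−1 = 7, the allowed l_f values are {1, 3}.
For l_f = 1: m_f ∈ {m_i−1, m_i, m_i+1} ∩ [−1, 1] = {-1, 0} → 2 states.
For l_f = 3: m_f ∈ {m_i−1, m_i, m_i+1} ∩ [−3, 3] = {-2, -1, 0} → 3 states.
Total: 5.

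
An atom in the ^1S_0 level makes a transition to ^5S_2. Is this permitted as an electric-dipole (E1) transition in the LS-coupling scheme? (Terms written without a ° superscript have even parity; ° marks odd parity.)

Reading off the term symbols: S 0→2, L 0→0, J 0→2, parity even→even.
Parity must change: even → even — fails.
ΔS = 0: S: 0 → 2 — fails.
ΔL = 0, ±1 (not L=0↔0): L: 0 → 0, ΔL = +0 — fails.
ΔJ = 0, ±1 (not J=0↔0): J: 0 → 2, ΔJ = +2 — fails.
Rule(s) violated: parity, ΔS, ΔL, ΔJ.

forbidden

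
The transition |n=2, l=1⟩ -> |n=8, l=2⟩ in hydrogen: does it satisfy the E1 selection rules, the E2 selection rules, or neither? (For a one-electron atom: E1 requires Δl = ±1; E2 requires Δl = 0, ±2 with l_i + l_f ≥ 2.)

E1

Δl = 2 − 1 = +1; l_i + l_f = 3.
E1 (Δl = ±1): satisfied.
E2 (Δl = 0,±2, l_i+l_f ≥ 2): not satisfied.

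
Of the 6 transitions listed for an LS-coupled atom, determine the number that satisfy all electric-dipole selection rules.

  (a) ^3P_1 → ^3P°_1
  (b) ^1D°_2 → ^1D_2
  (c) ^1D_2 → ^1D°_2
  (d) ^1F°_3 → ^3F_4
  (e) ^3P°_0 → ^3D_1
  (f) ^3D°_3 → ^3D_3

5

(a) allowed
(b) allowed
(c) allowed
(d) forbidden (ΔS fails)
(e) allowed
(f) allowed
Total allowed: 5 of 6.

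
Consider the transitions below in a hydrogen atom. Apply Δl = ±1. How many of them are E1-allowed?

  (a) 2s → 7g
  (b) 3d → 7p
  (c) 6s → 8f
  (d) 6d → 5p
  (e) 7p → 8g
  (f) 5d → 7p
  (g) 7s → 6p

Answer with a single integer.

(a) forbidden — Δl = +4 (E1 requires Δl = ±1)
(b) allowed
(c) forbidden — Δl = +3 (E1 requires Δl = ±1)
(d) allowed
(e) forbidden — Δl = +3 (E1 requires Δl = ±1)
(f) allowed
(g) allowed
Total allowed: 4 of 7.

4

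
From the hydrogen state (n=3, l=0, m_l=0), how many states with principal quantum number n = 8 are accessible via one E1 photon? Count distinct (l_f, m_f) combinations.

3

E1 requires Δl = ±1, so l_f ∈ {-1, 1}; with 0 ≤ l_f ≤ n_f−1 = 7, the allowed l_f values are {1}.
For l_f = 1: m_f ∈ {m_i−1, m_i, m_i+1} ∩ [−1, 1] = {-1, 0, 1} → 3 states.
Total: 3.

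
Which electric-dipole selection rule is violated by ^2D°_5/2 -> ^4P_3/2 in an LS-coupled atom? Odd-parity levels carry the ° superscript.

Reading off the term symbols: S 1/2→3/2, L 2→1, J 5/2→3/2, parity odd→even.
Parity must change: odd → even — ok.
ΔS = 0: S: 1/2 → 3/2 — fails.
ΔL = 0, ±1 (not L=0↔0): L: 2 → 1, ΔL = -1 — ok.
ΔJ = 0, ±1 (not J=0↔0): J: 5/2 → 3/2, ΔJ = -1 — ok.

the ΔS = 0 rule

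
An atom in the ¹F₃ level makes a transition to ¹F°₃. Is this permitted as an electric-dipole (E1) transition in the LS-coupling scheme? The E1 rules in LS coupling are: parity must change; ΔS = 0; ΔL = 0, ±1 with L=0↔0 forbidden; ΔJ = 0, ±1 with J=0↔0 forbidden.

allowed

Initial level: S=0, L=3, J=3, parity even. Final level: S=0, L=3, J=3, parity odd.
Parity must change: even → odd — satisfied.
ΔS = 0: S: 0 → 0 — satisfied.
ΔL = 0, ±1 (not L=0↔0): L: 3 → 3, ΔL = +0 — satisfied.
ΔJ = 0, ±1 (not J=0↔0): J: 3 → 3, ΔJ = +0 — satisfied.
All four E1 rules are satisfied.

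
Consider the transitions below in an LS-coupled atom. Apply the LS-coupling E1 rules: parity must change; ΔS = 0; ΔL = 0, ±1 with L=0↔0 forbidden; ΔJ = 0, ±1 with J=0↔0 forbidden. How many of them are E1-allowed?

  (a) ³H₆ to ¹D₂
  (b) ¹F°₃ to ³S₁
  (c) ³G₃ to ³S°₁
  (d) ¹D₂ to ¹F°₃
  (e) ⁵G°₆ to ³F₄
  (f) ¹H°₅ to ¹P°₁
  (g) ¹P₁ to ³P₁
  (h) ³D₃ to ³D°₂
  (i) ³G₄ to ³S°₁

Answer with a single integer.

(a) forbidden (parity, ΔS, ΔL, ΔJ fail)
(b) forbidden (ΔS, ΔL, ΔJ fail)
(c) forbidden (ΔL, ΔJ fail)
(d) allowed
(e) forbidden (ΔS, ΔJ fail)
(f) forbidden (parity, ΔL, ΔJ fail)
(g) forbidden (parity, ΔS fail)
(h) allowed
(i) forbidden (ΔL, ΔJ fail)
Total allowed: 2 of 9.

2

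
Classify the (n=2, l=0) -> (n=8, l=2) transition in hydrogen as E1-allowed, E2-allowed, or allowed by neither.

Δl = 2 − 0 = +2; l_i + l_f = 2.
E1 (Δl = ±1): not satisfied.
E2 (Δl = 0,±2, l_i+l_f ≥ 2): satisfied.

E2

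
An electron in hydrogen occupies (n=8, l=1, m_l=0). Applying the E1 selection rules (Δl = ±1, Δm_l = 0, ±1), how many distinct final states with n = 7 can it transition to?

4

E1 requires Δl = ±1, so l_f ∈ {0, 2}; with 0 ≤ l_f ≤ n_f−1 = 6, the allowed l_f values are {0, 2}.
For l_f = 0: m_f ∈ {m_i−1, m_i, m_i+1} ∩ [−0, 0] = {0} → 1 state.
For l_f = 2: m_f ∈ {m_i−1, m_i, m_i+1} ∩ [−2, 2] = {-1, 0, 1} → 3 states.
Total: 4.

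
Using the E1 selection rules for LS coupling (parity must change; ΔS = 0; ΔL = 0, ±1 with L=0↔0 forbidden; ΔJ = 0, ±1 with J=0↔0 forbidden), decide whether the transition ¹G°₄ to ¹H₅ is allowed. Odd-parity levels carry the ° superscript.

allowed

ΔS = 0: S: 0 → 0 — satisfied.
ΔJ = 0, ±1 (not J=0↔0): J: 4 → 5, ΔJ = +1 — satisfied.
Parity must change: odd → even — satisfied.
ΔL = 0, ±1 (not L=0↔0): L: 4 → 5, ΔL = +1 — satisfied.
All four E1 rules are satisfied.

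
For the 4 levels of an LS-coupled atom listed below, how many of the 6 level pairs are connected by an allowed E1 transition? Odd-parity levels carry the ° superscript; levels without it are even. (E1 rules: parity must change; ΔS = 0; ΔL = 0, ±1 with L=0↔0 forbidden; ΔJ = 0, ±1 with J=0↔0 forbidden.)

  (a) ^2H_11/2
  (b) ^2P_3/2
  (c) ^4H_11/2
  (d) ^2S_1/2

0

(a)–(b): forbidden (parity, ΔL, ΔJ).
(a)–(c): forbidden (parity, ΔS).
(a)–(d): forbidden (parity, ΔL, ΔJ).
(b)–(c): forbidden (parity, ΔS, ΔL, ΔJ).
(b)–(d): forbidden (parity).
(c)–(d): forbidden (parity, ΔS, ΔL, ΔJ).
Allowed pairs: 0 of 6.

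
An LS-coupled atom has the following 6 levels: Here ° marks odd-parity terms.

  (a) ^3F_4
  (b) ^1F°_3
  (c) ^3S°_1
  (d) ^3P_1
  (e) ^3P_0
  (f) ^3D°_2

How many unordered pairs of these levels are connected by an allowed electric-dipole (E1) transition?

(a)–(b): forbidden (ΔS).
(a)–(c): forbidden (ΔL, ΔJ).
(a)–(d): forbidden (parity, ΔL, ΔJ).
(a)–(e): forbidden (parity, ΔL, ΔJ).
(a)–(f): forbidden (ΔJ).
(b)–(c): forbidden (parity, ΔS, ΔL, ΔJ).
(b)–(d): forbidden (ΔS, ΔL, ΔJ).
(b)–(e): forbidden (ΔS, ΔL, ΔJ).
(b)–(f): forbidden (parity, ΔS).
(c)–(d): allowed.
(c)–(e): allowed.
(c)–(f): forbidden (parity, ΔL).
(d)–(e): forbidden (parity).
(d)–(f): allowed.
(e)–(f): forbidden (ΔJ).
Allowed pairs: 3 of 15.

3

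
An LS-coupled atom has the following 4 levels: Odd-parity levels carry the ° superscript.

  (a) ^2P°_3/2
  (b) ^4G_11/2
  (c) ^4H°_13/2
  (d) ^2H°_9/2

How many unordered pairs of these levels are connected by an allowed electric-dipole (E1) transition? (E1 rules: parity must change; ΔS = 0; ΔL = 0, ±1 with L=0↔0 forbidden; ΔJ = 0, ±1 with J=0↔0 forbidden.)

(a)–(b): forbidden (ΔS, ΔL, ΔJ).
(a)–(c): forbidden (parity, ΔS, ΔL, ΔJ).
(a)–(d): forbidden (parity, ΔL, ΔJ).
(b)–(c): allowed.
(b)–(d): forbidden (ΔS).
(c)–(d): forbidden (parity, ΔS, ΔJ).
Allowed pairs: 1 of 6.

1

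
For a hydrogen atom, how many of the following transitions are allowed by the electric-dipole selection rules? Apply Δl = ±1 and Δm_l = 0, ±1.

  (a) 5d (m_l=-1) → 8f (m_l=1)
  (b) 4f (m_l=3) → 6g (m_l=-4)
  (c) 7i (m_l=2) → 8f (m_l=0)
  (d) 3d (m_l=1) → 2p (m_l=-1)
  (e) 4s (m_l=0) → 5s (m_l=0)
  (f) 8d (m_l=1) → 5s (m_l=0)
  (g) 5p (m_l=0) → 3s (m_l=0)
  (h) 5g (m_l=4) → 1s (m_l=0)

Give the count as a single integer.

(a) forbidden — Δm_l = +2 (E1 requires Δm_l = 0, ±1)
(b) forbidden — Δm_l = -7 (E1 requires Δm_l = 0, ±1)
(c) forbidden — Δl = -3 (E1 requires Δl = ±1); Δm_l = -2 (E1 requires Δm_l = 0, ±1)
(d) forbidden — Δm_l = -2 (E1 requires Δm_l = 0, ±1)
(e) forbidden — Δl = +0 (E1 requires Δl = ±1)
(f) forbidden — Δl = -2 (E1 requires Δl = ±1)
(g) allowed
(h) forbidden — Δl = -4 (E1 requires Δl = ±1); Δm_l = -4 (E1 requires Δm_l = 0, ±1)
Total allowed: 1 of 8.

1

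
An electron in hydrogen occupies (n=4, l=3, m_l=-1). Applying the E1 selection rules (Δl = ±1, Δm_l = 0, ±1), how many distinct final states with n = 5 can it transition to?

E1 requires Δl = ±1, so l_f ∈ {2, 4}; with 0 ≤ l_f ≤ n_f−1 = 4, the allowed l_f values are {2, 4}.
For l_f = 2: m_f ∈ {m_i−1, m_i, m_i+1} ∩ [−2, 2] = {-2, -1, 0} → 3 states.
For l_f = 4: m_f ∈ {m_i−1, m_i, m_i+1} ∩ [−4, 4] = {-2, -1, 0} → 3 states.
Total: 6.

6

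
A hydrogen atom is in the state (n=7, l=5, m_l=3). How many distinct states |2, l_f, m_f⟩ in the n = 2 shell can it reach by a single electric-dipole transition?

E1 requires l_f ∈ {4, 6}, but neither lies in [0, 1], so no final state is reachable.
Total: 0.

0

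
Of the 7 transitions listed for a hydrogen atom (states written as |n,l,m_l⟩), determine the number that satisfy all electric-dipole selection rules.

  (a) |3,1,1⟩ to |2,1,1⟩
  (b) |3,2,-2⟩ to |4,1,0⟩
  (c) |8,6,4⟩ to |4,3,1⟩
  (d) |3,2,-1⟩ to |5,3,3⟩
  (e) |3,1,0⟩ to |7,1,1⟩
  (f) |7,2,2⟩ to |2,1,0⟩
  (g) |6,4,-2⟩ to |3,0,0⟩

0

(a) forbidden — Δl = +0 (E1 requires Δl = ±1)
(b) forbidden — Δm_l = +2 (E1 requires Δm_l = 0, ±1)
(c) forbidden — Δl = -3 (E1 requires Δl = ±1); Δm_l = -3 (E1 requires Δm_l = 0, ±1)
(d) forbidden — Δm_l = +4 (E1 requires Δm_l = 0, ±1)
(e) forbidden — Δl = +0 (E1 requires Δl = ±1)
(f) forbidden — Δm_l = -2 (E1 requires Δm_l = 0, ±1)
(g) forbidden — Δl = -4 (E1 requires Δl = ±1); Δm_l = +2 (E1 requires Δm_l = 0, ±1)
Total allowed: 0 of 7.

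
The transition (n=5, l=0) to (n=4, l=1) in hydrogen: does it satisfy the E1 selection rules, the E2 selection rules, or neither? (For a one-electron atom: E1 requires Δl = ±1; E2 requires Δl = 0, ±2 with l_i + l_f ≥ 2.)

Δl = 1 − 0 = +1; l_i + l_f = 1.
E1 (Δl = ±1): satisfied.
E2 (Δl = 0,±2, l_i+l_f ≥ 2): not satisfied.

E1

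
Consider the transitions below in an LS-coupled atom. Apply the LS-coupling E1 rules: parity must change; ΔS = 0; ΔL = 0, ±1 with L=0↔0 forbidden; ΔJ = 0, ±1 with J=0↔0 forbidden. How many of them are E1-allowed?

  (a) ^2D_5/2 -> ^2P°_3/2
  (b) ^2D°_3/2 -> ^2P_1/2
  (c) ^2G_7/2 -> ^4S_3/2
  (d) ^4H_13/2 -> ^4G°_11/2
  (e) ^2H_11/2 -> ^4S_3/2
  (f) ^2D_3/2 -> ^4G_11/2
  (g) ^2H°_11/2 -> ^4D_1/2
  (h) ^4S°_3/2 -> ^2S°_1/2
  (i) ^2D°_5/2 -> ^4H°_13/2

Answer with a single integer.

(a) allowed
(b) allowed
(c) forbidden (parity, ΔS, ΔL, ΔJ fail)
(d) allowed
(e) forbidden (parity, ΔS, ΔL, ΔJ fail)
(f) forbidden (parity, ΔS, ΔL, ΔJ fail)
(g) forbidden (ΔS, ΔL, ΔJ fail)
(h) forbidden (parity, ΔS, ΔL fail)
(i) forbidden (parity, ΔS, ΔL, ΔJ fail)
Total allowed: 3 of 9.

3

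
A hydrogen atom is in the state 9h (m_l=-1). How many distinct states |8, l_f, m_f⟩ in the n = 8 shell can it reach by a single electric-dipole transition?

E1 requires Δl = ±1, so l_f ∈ {4, 6}; with 0 ≤ l_f ≤ n_f−1 = 7, the allowed l_f values are {4, 6}.
For l_f = 4: m_f ∈ {m_i−1, m_i, m_i+1} ∩ [−4, 4] = {-2, -1, 0} → 3 states.
For l_f = 6: m_f ∈ {m_i−1, m_i, m_i+1} ∩ [−6, 6] = {-2, -1, 0} → 3 states.
Total: 6.

6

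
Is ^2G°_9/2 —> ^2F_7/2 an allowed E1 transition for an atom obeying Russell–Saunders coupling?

Parity must change: odd → even — ok.
ΔS = 0: S: 1/2 → 1/2 — ok.
ΔL = 0, ±1 (not L=0↔0): L: 4 → 3, ΔL = -1 — ok.
ΔJ = 0, ±1 (not J=0↔0): J: 9/2 → 7/2, ΔJ = -1 — ok.
All four E1 rules are satisfied.

allowed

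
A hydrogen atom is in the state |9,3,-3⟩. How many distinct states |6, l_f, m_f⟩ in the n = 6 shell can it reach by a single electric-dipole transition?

E1 requires Δl = ±1, so l_f ∈ {2, 4}; with 0 ≤ l_f ≤ n_f−1 = 5, the allowed l_f values are {2, 4}.
For l_f = 2: m_f ∈ {m_i−1, m_i, m_i+1} ∩ [−2, 2] = {-2} → 1 state.
For l_f = 4: m_f ∈ {m_i−1, m_i, m_i+1} ∩ [−4, 4] = {-4, -3, -2} → 3 states.
Total: 4.

4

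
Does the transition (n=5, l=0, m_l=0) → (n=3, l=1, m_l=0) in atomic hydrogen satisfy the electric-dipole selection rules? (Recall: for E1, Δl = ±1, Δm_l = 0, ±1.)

allowed

Initial l = 0, final l = 1, so Δl = +1. E1 requires Δl = ±1: ok.
Δm_l = 0 − (0) = +0. E1 requires Δm_l = 0, ±1: ok.
All E1 selection rules are satisfied.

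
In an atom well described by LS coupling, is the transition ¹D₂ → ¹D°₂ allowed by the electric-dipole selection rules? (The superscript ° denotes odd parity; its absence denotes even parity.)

Parity must change: even → odd — ✓.
ΔS = 0: S: 0 → 0 — ✓.
ΔL = 0, ±1 (not L=0↔0): L: 2 → 2, ΔL = +0 — ✓.
ΔJ = 0, ±1 (not J=0↔0): J: 2 → 2, ΔJ = +0 — ✓.
All four E1 rules are satisfied.

allowed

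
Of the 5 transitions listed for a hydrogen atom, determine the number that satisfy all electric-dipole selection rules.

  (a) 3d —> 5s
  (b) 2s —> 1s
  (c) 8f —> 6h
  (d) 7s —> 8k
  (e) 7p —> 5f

0

(a) forbidden — Δl = -2 (E1 requires Δl = ±1)
(b) forbidden — Δl = +0 (E1 requires Δl = ±1)
(c) forbidden — Δl = +2 (E1 requires Δl = ±1)
(d) forbidden — Δl = +7 (E1 requires Δl = ±1)
(e) forbidden — Δl = +2 (E1 requires Δl = ±1)
Total allowed: 0 of 5.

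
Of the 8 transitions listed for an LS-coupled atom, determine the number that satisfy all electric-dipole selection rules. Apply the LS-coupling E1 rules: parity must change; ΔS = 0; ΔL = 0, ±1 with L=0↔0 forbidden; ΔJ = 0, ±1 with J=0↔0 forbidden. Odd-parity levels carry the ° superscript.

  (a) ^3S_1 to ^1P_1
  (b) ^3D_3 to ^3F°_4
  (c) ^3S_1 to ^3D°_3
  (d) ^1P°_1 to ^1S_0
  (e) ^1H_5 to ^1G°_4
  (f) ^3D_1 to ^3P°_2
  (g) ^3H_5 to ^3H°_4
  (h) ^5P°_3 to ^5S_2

(a) forbidden (parity, ΔS fail)
(b) allowed
(c) forbidden (ΔL, ΔJ fail)
(d) allowed
(e) allowed
(f) allowed
(g) allowed
(h) allowed
Total allowed: 6 of 8.

6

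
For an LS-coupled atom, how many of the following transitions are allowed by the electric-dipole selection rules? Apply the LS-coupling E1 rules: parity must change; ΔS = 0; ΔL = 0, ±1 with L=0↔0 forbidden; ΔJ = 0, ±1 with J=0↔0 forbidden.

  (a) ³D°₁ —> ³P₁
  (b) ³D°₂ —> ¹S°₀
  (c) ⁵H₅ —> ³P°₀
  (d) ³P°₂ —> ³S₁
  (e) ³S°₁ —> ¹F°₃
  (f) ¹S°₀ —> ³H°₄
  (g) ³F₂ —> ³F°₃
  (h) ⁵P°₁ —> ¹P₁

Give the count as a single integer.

3

(a) allowed
(b) forbidden (parity, ΔS, ΔL, ΔJ fail)
(c) forbidden (ΔS, ΔL, ΔJ fail)
(d) allowed
(e) forbidden (parity, ΔS, ΔL, ΔJ fail)
(f) forbidden (parity, ΔS, ΔL, ΔJ fail)
(g) allowed
(h) forbidden (ΔS fails)
Total allowed: 3 of 8.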